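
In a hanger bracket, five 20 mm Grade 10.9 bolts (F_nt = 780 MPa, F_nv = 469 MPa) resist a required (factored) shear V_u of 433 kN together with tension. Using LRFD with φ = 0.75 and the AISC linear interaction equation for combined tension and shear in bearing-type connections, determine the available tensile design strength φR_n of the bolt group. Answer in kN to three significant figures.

474 kN

A_b = π·20²/4 = 314.2 mm²; f_rv = 433 × 1000 / (5 × 314.2) = 275.7 MPa.
F'_nt = 1.3 F_nt − (F_nt / φF_nv) f_rv = 1.3·780 − (780/(0.75·469))·275.7 = 402.7 MPa, capped at F_nt → F'_nt = 402.7 MPa.
R_n = F'_nt · A_b · n = 402.7 × 314.2 × 5 / 1000 = 632.6 kN.
Design strength φR_n = 0.75 × 632.6 = 474 kN.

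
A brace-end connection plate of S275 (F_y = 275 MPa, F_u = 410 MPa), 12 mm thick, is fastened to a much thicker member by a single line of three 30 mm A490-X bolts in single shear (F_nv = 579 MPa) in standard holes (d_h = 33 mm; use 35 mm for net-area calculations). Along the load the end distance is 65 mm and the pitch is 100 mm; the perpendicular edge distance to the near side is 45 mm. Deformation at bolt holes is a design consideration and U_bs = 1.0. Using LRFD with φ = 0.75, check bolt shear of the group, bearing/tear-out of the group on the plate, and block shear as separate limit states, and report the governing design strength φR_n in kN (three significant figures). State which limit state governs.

494 kN (block shear governs)

Bolt shear: A_b = π·30²/4 = 706.9 mm²; R_n = 579 × 706.9 × 3 × 1 / 1000 = 1228 kN → 0.75 × 1228 = 921 kN.
Bearing: edge l_c = 48.5, r_n = 286.3 kN; interior l_c = 67, r_n = 354.2 kN; R_n = 286.3 + 2·354.2 = 994.8 kN → 746 kN.
Block shear: A_gv = 3180, A_nv = 2130, A_nt = 330 mm²; R_n = min(0.6F_uA_nv, 0.6F_yA_gv) + U_bs·F_u·A_nt = 659.3 kN → 494 kN.
Block shear governs: 494 kN.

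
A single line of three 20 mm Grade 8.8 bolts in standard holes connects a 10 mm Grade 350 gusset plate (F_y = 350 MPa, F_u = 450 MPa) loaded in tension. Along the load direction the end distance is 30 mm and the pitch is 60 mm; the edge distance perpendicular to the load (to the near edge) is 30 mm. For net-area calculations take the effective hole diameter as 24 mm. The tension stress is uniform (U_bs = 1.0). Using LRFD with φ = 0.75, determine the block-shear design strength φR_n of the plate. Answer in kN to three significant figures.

Shear plane L_v = 30 + 2·60 = 150 mm; A_gv = 150 × 10 = 1500 mm².
A_nv = (150 − 2.5·24) × 10 = 900 mm².
A_nt = (30 − 0.5·24) × 10 = 180 mm².
0.6 F_u A_nv = 243 kN; 0.6 F_y A_gv = 315 kN → shear rupture governs the shear term.
R_n = 243 + 1.0 × 450 × 180 / 1000 = 324 kN.
Design strength φR_n = 0.75 × 324 = 243 kN.

243 kN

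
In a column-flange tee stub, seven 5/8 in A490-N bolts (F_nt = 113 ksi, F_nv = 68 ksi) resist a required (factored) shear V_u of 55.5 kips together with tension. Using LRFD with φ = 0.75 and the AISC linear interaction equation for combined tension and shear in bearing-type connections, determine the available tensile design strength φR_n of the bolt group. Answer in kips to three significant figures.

A_b = π·0.625²/4 = 0.3068 in²; f_rv = 55.5 / (7 × 0.3068) = 25.84 ksi.
F'_nt = 1.3 F_nt − (F_nt / φF_nv) f_rv = 1.3·113 − (113/(0.75·68))·25.84 = 89.64 ksi, capped at F_nt → F'_nt = 89.64 ksi.
R_n = F'_nt · A_b · n = 89.64 × 0.3068 × 7 = 192.5 kips.
Design strength φR_n = 0.75 × 192.5 = 144 kips.

144 kips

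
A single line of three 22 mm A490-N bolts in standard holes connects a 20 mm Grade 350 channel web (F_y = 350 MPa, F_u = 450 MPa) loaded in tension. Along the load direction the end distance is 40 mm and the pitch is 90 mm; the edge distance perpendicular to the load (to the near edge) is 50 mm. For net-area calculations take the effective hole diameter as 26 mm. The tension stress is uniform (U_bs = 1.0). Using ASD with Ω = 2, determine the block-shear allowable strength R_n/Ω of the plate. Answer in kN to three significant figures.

585 kN

Shear plane L_v = 40 + 2·90 = 220 mm; A_gv = 220 × 20 = 4400 mm².
A_nv = (220 − 2.5·26) × 20 = 3100 mm².
A_nt = (50 − 0.5·26) × 20 = 740 mm².
0.6 F_u A_nv = 837 kN; 0.6 F_y A_gv = 924 kN → shear rupture governs the shear term.
R_n = 837 + 1.0 × 450 × 740 / 1000 = 1170 kN.
Allowable strength R_n/Ω = 1170 / 2 = 585 kN.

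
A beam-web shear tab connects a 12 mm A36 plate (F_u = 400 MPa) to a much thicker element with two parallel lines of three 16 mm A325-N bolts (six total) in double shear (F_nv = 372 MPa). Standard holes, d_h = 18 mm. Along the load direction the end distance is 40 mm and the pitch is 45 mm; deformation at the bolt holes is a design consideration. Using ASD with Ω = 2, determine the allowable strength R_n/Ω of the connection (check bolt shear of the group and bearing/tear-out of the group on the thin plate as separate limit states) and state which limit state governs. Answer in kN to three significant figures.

Bolt shear: A_b = π·16²/4 = 201.1 mm²; R_n = 372 × 201.1 × 6 × 2 / 1000 = 897.5 kN → 897.5 / 2 = 449 kN.
Bearing (1.2 l_c t F_u ≤ 2.4 d t F_u): upper limit = 2.4·16·12·400 / 1000 = 184.3 kN.
  Edge l_c = 40 − 18/2 = 31 → r_n = 178.6 kN; interior l_c = 45 − 18 = 27 → r_n = 155.5 kN.
  R_n,bearing = 2·178.6 + 4·155.5 = 979.2 kN → 979.2 / 2 = 490 kN.
Bolt shear governs: 449 kN.

449 kN (bolt shear governs)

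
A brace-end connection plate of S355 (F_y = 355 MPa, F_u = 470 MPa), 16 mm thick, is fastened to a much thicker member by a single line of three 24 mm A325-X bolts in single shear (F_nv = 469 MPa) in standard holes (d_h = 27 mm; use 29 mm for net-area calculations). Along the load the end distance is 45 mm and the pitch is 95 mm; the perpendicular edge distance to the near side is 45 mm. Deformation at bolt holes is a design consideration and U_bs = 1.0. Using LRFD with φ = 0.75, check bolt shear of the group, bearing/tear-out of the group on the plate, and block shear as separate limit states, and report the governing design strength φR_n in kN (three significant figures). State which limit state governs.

477 kN (bolt shear governs)

Bolt shear: A_b = π·24²/4 = 452.4 mm²; R_n = 469 × 452.4 × 3 × 1 / 1000 = 636.5 kN → 0.75 × 636.5 = 477 kN.
Bearing: edge l_c = 31.5, r_n = 284.3 kN; interior l_c = 68, r_n = 433.2 kN; R_n = 284.3 + 2·433.2 = 1151 kN → 863 kN.
Block shear: A_gv = 3760, A_nv = 2600, A_nt = 488 mm²; R_n = min(0.6F_uA_nv, 0.6F_yA_gv) + U_bs·F_u·A_nt = 962.6 kN → 722 kN.
Bolt shear governs: 477 kN.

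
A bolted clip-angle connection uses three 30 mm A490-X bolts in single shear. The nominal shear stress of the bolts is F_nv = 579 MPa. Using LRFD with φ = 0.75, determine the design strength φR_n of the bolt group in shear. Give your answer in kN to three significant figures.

A_b = π × 30² / 4 = 706.9 mm².
R_n = F_nv · A_b · n · n_s = 579 × 706.9 × 3 × 1 / 1000 = 1228 kN.
Design strength φR_n = 0.75 × 1228 = 921 kN.

921 kN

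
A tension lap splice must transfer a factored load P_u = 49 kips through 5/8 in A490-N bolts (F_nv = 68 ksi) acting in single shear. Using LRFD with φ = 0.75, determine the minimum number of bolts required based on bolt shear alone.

4 bolts

A_b = π·0.625²/4 = 0.3068 in².
Per-bolt design strength φR_n = 0.75 × 68 × 0.3068 × 1 = 15.65 kips.
n ≥ 49 / 15.65 = 3.132 → use 4 bolts.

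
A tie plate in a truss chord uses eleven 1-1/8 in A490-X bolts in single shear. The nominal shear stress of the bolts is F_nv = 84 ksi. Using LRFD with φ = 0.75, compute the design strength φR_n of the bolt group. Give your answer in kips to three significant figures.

A_b = π × 1.125² / 4 = 0.994 in².
R_n = F_nv · A_b · n · n_s = 84 × 0.994 × 11 × 1 = 918.5 kips.
Design strength φR_n = 0.75 × 918.5 = 689 kips.

689 kips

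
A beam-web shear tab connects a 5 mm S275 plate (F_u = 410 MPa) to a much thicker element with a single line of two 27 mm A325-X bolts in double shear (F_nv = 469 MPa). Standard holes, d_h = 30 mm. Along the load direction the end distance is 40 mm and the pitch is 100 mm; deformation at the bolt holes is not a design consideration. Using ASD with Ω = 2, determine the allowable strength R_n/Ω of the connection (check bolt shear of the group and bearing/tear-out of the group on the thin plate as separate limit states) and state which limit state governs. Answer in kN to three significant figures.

121 kN (bearing governs)

Bolt shear: A_b = π·27²/4 = 572.6 mm²; R_n = 469 × 572.6 × 2 × 2 / 1000 = 1074 kN → 1074 / 2 = 537 kN.
Bearing (1.5 l_c t F_u ≤ 3.0 d t F_u): upper limit = 3.0·27·5·410 / 1000 = 166.1 kN.
  Edge l_c = 40 − 30/2 = 25 → r_n = 76.88 kN; interior l_c = 100 − 30 = 70 → r_n = 166.1 kN.
  R_n,bearing = 1·76.88 + 1·166.1 = 242.9 kN → 242.9 / 2 = 121 kN.
Bearing governs: 121 kN.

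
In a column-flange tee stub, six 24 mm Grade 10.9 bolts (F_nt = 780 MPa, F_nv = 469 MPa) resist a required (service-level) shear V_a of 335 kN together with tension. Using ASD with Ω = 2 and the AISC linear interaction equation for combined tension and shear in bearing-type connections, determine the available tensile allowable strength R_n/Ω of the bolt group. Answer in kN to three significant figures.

A_b = π·24²/4 = 452.4 mm²; f_rv = 335 × 1000 / (6 × 452.4) = 123.4 MPa.
F'_nt = 1.3 F_nt − (Ω F_nt / F_nv) f_rv = 1.3·780 − (2·780/469)·123.4 = 603.5 MPa, capped at F_nt → F'_nt = 603.5 MPa.
R_n = F'_nt · A_b · n = 603.5 × 452.4 × 6 / 1000 = 1638 kN.
Allowable strength R_n/Ω = 1638 / 2 = 819 kN.

819 kN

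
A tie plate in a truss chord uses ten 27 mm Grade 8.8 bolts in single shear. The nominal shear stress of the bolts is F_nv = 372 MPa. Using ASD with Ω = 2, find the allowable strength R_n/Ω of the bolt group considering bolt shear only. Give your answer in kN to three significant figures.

1060 kN

A_b = π × 27² / 4 = 572.6 mm².
R_n = F_nv · A_b · n · n_s = 372 × 572.6 × 10 × 1 / 1000 = 2130 kN.
Allowable strength R_n/Ω = 2130 / 2 = 1060 kN.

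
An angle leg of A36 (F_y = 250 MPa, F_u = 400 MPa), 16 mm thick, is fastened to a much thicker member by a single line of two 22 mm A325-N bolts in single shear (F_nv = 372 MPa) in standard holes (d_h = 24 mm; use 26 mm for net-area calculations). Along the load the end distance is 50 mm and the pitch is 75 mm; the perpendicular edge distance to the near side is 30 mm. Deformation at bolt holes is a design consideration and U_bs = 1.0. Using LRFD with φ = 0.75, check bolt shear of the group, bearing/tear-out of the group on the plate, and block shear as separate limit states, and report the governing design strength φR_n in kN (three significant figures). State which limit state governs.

Bolt shear: A_b = π·22²/4 = 380.1 mm²; R_n = 372 × 380.1 × 2 × 1 / 1000 = 282.8 kN → 0.75 × 282.8 = 212 kN.
Bearing: edge l_c = 38, r_n = 291.8 kN; interior l_c = 51, r_n = 337.9 kN; R_n = 291.8 + 1·337.9 = 629.8 kN → 472 kN.
Block shear: A_gv = 2000, A_nv = 1376, A_nt = 272 mm²; R_n = min(0.6F_uA_nv, 0.6F_yA_gv) + U_bs·F_u·A_nt = 408.8 kN → 307 kN.
Bolt shear governs: 212 kN.

212 kN (bolt shear governs)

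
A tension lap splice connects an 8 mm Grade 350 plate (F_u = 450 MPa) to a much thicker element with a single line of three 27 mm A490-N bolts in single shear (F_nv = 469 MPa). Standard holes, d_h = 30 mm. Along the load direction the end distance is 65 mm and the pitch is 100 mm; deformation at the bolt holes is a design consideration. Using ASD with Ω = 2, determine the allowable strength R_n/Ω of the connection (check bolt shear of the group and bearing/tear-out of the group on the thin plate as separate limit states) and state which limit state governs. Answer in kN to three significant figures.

Bolt shear: A_b = π·27²/4 = 572.6 mm²; R_n = 469 × 572.6 × 3 × 1 / 1000 = 805.6 kN → 805.6 / 2 = 403 kN.
Bearing (1.2 l_c t F_u ≤ 2.4 d t F_u): upper limit = 2.4·27·8·450 / 1000 = 233.3 kN.
  Edge l_c = 65 − 30/2 = 50 → r_n = 216 kN; interior l_c = 100 − 30 = 70 → r_n = 233.3 kN.
  R_n,bearing = 1·216 + 2·233.3 = 682.6 kN → 682.6 / 2 = 341 kN.
Bearing governs: 341 kN.

341 kN (bearing governs)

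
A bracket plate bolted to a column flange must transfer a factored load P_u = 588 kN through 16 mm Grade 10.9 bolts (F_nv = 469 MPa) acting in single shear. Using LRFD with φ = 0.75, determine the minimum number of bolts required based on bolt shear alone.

9 bolts

A_b = π·16²/4 = 201.1 mm².
Per-bolt design strength φR_n = 0.75 × 469 × 201.1 × 1 / 1000 = 70.72 kN.
n ≥ 588 / 70.72 = 8.314 → use 9 bolts.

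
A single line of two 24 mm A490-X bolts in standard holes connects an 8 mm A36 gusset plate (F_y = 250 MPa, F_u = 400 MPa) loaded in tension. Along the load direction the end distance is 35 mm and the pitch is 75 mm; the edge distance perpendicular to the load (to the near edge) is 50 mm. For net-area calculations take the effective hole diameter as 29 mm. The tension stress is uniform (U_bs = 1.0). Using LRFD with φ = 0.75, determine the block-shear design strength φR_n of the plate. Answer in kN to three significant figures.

Shear plane L_v = 35 + 1·75 = 110 mm; A_gv = 110 × 8 = 880 mm².
A_nv = (110 − 1.5·29) × 8 = 532 mm².
A_nt = (50 − 0.5·29) × 8 = 284 mm².
0.6 F_u A_nv = 127.7 kN; 0.6 F_y A_gv = 132 kN → shear rupture governs the shear term.
R_n = 127.7 + 1.0 × 400 × 284 / 1000 = 241.3 kN.
Design strength φR_n = 0.75 × 241.3 = 181 kN.

181 kN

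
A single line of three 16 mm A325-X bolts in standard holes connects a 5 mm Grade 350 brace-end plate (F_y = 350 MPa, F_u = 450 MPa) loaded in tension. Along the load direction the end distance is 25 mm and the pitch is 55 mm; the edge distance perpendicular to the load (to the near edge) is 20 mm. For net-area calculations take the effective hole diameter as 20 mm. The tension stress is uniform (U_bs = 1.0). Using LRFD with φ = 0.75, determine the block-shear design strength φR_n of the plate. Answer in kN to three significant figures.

Shear plane L_v = 25 + 2·55 = 135 mm; A_gv = 135 × 5 = 675 mm².
A_nv = (135 − 2.5·20) × 5 = 425 mm².
A_nt = (20 − 0.5·20) × 5 = 50 mm².
0.6 F_u A_nv = 114.8 kN; 0.6 F_y A_gv = 141.8 kN → shear rupture governs the shear term.
R_n = 114.8 + 1.0 × 450 × 50 / 1000 = 137.2 kN.
Design strength φR_n = 0.75 × 137.2 = 103 kN.

103 kN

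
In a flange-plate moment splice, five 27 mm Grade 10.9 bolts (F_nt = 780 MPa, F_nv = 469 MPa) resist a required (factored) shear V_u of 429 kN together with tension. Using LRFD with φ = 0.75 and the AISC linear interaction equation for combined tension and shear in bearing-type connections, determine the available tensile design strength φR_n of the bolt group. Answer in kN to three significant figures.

1460 kN

A_b = π·27²/4 = 572.6 mm²; f_rv = 429 × 1000 / (5 × 572.6) = 149.9 MPa.
F'_nt = 1.3 F_nt − (F_nt / φF_nv) f_rv = 1.3·780 − (780/(0.75·469))·149.9 = 681.7 MPa, capped at F_nt → F'_nt = 681.7 MPa.
R_n = F'_nt · A_b · n = 681.7 × 572.6 × 5 / 1000 = 1952 kN.
Design strength φR_n = 0.75 × 1952 = 1460 kN.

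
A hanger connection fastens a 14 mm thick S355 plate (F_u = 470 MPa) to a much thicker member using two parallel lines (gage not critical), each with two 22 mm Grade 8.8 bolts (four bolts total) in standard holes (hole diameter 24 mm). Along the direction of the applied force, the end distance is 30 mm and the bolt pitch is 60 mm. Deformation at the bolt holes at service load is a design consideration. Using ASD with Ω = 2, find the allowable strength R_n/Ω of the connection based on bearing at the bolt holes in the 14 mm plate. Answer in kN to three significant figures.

426 kN

Per bolt r_n = 1.2 l_c t F_u ≤ 2.4 d t F_u; upper limit = 2.4 × 22 × 14 × 470 / 1000 = 347.4 kN.
Edge bolt: l_c = 30 − 24/2 = 18 mm → 1.2 × 18 × 14 × 470 / 1000 = 142.1 → r_n = 142.1 kN.
Interior bolts: l_c = 60 − 24 = 36 mm → 1.2 × 36 × 14 × 470 / 1000 = 284.3 → r_n = 284.3 kN.
R_n = 2 × 142.1 + 2 × 284.3 = 852.8 kN.
Allowable strength R_n/Ω = 852.8 / 2 = 426 kN.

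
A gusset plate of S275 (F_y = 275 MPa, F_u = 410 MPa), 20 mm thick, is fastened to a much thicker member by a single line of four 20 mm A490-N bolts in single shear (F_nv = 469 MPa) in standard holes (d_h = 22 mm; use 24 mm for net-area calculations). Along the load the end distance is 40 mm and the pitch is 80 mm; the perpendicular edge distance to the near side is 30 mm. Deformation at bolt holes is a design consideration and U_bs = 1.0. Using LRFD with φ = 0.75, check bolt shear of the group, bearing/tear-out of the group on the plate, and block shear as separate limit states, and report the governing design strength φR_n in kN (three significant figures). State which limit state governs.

442 kN (bolt shear governs)

Bolt shear: A_b = π·20²/4 = 314.2 mm²; R_n = 469 × 314.2 × 4 × 1 / 1000 = 589.4 kN → 0.75 × 589.4 = 442 kN.
Bearing: edge l_c = 29, r_n = 285.4 kN; interior l_c = 58, r_n = 393.6 kN; R_n = 285.4 + 3·393.6 = 1466 kN → 1100 kN.
Block shear: A_gv = 5600, A_nv = 3920, A_nt = 360 mm²; R_n = min(0.6F_uA_nv, 0.6F_yA_gv) + U_bs·F_u·A_nt = 1072 kN → 804 kN.
Bolt shear governs: 442 kN.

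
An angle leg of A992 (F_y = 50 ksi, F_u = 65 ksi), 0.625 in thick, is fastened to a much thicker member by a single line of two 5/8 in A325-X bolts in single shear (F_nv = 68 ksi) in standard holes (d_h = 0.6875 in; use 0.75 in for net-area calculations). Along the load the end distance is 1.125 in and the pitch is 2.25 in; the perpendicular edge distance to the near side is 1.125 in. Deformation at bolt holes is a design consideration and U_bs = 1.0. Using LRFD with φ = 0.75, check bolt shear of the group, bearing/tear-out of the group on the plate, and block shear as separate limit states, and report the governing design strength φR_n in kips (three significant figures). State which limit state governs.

31.3 kips (bolt shear governs)

Bolt shear: A_b = π·0.625²/4 = 0.3068 in²; R_n = 68 × 0.3068 × 2 × 1 = 41.72 kips → 0.75 × 41.72 = 31.3 kips.
Bearing: edge l_c = 0.7812, r_n = 38.09 kips; interior l_c = 1.562, r_n = 60.94 kips; R_n = 38.09 + 1·60.94 = 99.02 kips → 74.3 kips.
Block shear: A_gv = 2.109, A_nv = 1.406, A_nt = 0.4688 in²; R_n = min(0.6F_uA_nv, 0.6F_yA_gv) + U_bs·F_u·A_nt = 85.31 kips → 64 kips.
Bolt shear governs: 31.3 kips.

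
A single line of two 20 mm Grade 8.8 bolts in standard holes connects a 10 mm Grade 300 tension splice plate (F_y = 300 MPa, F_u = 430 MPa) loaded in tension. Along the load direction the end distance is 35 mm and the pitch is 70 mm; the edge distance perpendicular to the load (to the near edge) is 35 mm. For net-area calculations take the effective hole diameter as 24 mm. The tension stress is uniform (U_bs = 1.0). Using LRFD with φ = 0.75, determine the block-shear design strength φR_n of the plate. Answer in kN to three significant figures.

Shear plane L_v = 35 + 1·70 = 105 mm; A_gv = 105 × 10 = 1050 mm².
A_nv = (105 − 1.5·24) × 10 = 690 mm².
A_nt = (35 − 0.5·24) × 10 = 230 mm².
0.6 F_u A_nv = 178 kN; 0.6 F_y A_gv = 189 kN → shear rupture governs the shear term.
R_n = 178 + 1.0 × 430 × 230 / 1000 = 276.9 kN.
Design strength φR_n = 0.75 × 276.9 = 208 kN.

208 kN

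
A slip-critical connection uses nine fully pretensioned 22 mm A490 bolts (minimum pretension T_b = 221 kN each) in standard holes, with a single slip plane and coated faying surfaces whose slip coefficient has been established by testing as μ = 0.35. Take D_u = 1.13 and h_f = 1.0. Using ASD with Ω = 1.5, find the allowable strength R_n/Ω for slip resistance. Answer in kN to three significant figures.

524 kN

R_n = μ · D_u · h_f · T_b · n_s · n_b = 0.35 × 1.13 × 1.0 × 221 × 1 × 9 = 786.6 kN.
Allowable strength R_n/Ω = 786.6 / 1.5 = 524 kN.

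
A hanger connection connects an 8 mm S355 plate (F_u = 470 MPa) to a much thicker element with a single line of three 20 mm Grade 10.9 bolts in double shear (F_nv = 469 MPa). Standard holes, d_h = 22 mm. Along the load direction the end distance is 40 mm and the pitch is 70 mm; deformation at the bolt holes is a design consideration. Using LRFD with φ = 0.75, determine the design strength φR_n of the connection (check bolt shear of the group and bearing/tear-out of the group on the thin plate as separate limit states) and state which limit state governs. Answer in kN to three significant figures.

Bolt shear: A_b = π·20²/4 = 314.2 mm²; R_n = 469 × 314.2 × 3 × 2 / 1000 = 884 kN → 0.75 × 884 = 663 kN.
Bearing (1.2 l_c t F_u ≤ 2.4 d t F_u): upper limit = 2.4·20·8·470 / 1000 = 180.5 kN.
  Edge l_c = 40 − 22/2 = 29 → r_n = 130.8 kN; interior l_c = 70 − 22 = 48 → r_n = 180.5 kN.
  R_n,bearing = 1·130.8 + 2·180.5 = 491.8 kN → 0.75 × 491.8 = 369 kN.
Bearing governs: 369 kN.

369 kN (bearing governs)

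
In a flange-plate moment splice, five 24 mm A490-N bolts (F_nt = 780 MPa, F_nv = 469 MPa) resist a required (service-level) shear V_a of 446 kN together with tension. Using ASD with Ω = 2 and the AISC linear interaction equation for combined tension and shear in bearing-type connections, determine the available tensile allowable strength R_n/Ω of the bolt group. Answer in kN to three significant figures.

A_b = π·24²/4 = 452.4 mm²; f_rv = 446 × 1000 / (5 × 452.4) = 197.2 MPa.
F'_nt = 1.3 F_nt − (Ω F_nt / F_nv) f_rv = 1.3·780 − (2·780/469)·197.2 = 358.2 MPa, capped at F_nt → F'_nt = 358.2 MPa.
R_n = F'_nt · A_b · n = 358.2 × 452.4 × 5 / 1000 = 810.1 kN.
Allowable strength R_n/Ω = 810.1 / 2 = 405 kN.

405 kN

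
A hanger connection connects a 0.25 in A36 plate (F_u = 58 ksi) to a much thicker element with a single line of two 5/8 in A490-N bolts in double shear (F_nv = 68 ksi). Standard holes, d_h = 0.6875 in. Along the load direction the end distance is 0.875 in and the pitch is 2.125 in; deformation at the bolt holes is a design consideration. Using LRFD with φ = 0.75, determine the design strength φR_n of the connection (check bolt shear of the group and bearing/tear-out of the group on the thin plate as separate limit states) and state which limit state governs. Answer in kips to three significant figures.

23.2 kips (bearing governs)

Bolt shear: A_b = π·0.625²/4 = 0.3068 in²; R_n = 68 × 0.3068 × 2 × 2 = 83.45 kips → 0.75 × 83.45 = 62.6 kips.
Bearing (1.2 l_c t F_u ≤ 2.4 d t F_u): upper limit = 2.4·0.625·0.25·58 = 21.75 kips.
  Edge l_c = 0.875 − 0.6875/2 = 0.5312 → r_n = 9.244 kips; interior l_c = 2.125 − 0.6875 = 1.438 → r_n = 21.75 kips.
  R_n,bearing = 1·9.244 + 1·21.75 = 30.99 kips → 0.75 × 30.99 = 23.2 kips.
Bearing governs: 23.2 kips.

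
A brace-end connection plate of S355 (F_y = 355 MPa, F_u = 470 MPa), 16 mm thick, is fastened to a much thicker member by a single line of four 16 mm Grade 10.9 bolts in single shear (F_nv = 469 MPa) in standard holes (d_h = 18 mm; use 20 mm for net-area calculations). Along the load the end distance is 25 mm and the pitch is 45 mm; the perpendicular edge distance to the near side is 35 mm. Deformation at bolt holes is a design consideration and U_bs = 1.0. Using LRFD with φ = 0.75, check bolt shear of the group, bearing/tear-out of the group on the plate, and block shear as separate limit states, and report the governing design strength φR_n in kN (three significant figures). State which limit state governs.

Bolt shear: A_b = π·16²/4 = 201.1 mm²; R_n = 469 × 201.1 × 4 × 1 / 1000 = 377.2 kN → 0.75 × 377.2 = 283 kN.
Bearing: edge l_c = 16, r_n = 144.4 kN; interior l_c = 27, r_n = 243.6 kN; R_n = 144.4 + 3·243.6 = 875.3 kN → 656 kN.
Block shear: A_gv = 2560, A_nv = 1440, A_nt = 400 mm²; R_n = min(0.6F_uA_nv, 0.6F_yA_gv) + U_bs·F_u·A_nt = 594.1 kN → 446 kN.
Bolt shear governs: 283 kN.

283 kN (bolt shear governs)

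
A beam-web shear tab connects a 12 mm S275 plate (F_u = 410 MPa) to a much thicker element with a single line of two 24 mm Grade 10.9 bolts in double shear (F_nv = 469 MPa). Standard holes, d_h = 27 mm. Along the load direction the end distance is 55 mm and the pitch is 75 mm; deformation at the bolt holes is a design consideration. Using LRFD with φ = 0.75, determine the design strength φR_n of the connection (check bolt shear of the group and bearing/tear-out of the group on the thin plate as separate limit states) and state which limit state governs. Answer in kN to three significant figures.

396 kN (bearing governs)

Bolt shear: A_b = π·24²/4 = 452.4 mm²; R_n = 469 × 452.4 × 2 × 2 / 1000 = 848.7 kN → 0.75 × 848.7 = 637 kN.
Bearing (1.2 l_c t F_u ≤ 2.4 d t F_u): upper limit = 2.4·24·12·410 / 1000 = 283.4 kN.
  Edge l_c = 55 − 27/2 = 41.5 → r_n = 245 kN; interior l_c = 75 − 27 = 48 → r_n = 283.4 kN.
  R_n,bearing = 1·245 + 1·283.4 = 528.4 kN → 0.75 × 528.4 = 396 kN.
Bearing governs: 396 kN.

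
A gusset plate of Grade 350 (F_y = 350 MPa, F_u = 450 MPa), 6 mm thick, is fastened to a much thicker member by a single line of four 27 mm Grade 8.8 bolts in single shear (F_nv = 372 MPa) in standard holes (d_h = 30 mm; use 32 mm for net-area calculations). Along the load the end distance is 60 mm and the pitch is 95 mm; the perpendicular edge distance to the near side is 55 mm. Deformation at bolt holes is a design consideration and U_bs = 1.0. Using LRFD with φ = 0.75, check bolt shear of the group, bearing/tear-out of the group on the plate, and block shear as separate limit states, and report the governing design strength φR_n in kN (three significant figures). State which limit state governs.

362 kN (block shear governs)

Bolt shear: A_b = π·27²/4 = 572.6 mm²; R_n = 372 × 572.6 × 4 × 1 / 1000 = 852 kN → 0.75 × 852 = 639 kN.
Bearing: edge l_c = 45, r_n = 145.8 kN; interior l_c = 65, r_n = 175 kN; R_n = 145.8 + 3·175 = 670.7 kN → 503 kN.
Block shear: A_gv = 2070, A_nv = 1398, A_nt = 234 mm²; R_n = min(0.6F_uA_nv, 0.6F_yA_gv) + U_bs·F_u·A_nt = 482.8 kN → 362 kN.
Block shear governs: 362 kN.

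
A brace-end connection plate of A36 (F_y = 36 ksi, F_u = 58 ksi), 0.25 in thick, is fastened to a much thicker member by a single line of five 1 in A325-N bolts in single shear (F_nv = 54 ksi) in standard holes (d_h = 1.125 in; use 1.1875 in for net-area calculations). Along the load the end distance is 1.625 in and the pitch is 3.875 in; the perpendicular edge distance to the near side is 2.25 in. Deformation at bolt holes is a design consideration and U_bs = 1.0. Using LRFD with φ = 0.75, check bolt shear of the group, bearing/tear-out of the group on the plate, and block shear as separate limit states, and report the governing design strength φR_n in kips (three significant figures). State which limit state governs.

Bolt shear: A_b = π·1²/4 = 0.7854 in²; R_n = 54 × 0.7854 × 5 × 1 = 212.1 kips → 0.75 × 212.1 = 159 kips.
Bearing: edge l_c = 1.062, r_n = 18.49 kips; interior l_c = 2.75, r_n = 34.8 kips; R_n = 18.49 + 4·34.8 = 157.7 kips → 118 kips.
Block shear: A_gv = 4.281, A_nv = 2.945, A_nt = 0.4141 in²; R_n = min(0.6F_uA_nv, 0.6F_yA_gv) + U_bs·F_u·A_nt = 116.5 kips → 87.4 kips.
Block shear governs: 87.4 kips.

87.4 kips (block shear governs)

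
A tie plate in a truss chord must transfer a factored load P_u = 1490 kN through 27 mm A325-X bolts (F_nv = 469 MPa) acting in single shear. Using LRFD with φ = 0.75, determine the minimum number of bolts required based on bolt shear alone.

8 bolts

A_b = π·27²/4 = 572.6 mm².
Per-bolt design strength φR_n = 0.75 × 469 × 572.6 × 1 / 1000 = 201.4 kN.
n ≥ 1490 / 201.4 = 7.398 → use 8 bolts.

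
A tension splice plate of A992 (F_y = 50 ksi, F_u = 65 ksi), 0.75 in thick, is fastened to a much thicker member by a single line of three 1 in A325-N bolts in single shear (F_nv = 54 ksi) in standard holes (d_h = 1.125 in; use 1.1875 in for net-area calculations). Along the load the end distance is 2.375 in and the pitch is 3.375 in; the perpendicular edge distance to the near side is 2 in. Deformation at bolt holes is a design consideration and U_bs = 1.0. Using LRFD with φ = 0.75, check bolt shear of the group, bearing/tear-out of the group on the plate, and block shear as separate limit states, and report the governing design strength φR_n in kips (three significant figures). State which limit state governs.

Bolt shear: A_b = π·1²/4 = 0.7854 in²; R_n = 54 × 0.7854 × 3 × 1 = 127.2 kips → 0.75 × 127.2 = 95.4 kips.
Bearing: edge l_c = 1.812, r_n = 106 kips; interior l_c = 2.25, r_n = 117 kips; R_n = 106 + 2·117 = 340 kips → 255 kips.
Block shear: A_gv = 6.844, A_nv = 4.617, A_nt = 1.055 in²; R_n = min(0.6F_uA_nv, 0.6F_yA_gv) + U_bs·F_u·A_nt = 248.6 kips → 186 kips.
Bolt shear governs: 95.4 kips.

95.4 kips (bolt shear governs)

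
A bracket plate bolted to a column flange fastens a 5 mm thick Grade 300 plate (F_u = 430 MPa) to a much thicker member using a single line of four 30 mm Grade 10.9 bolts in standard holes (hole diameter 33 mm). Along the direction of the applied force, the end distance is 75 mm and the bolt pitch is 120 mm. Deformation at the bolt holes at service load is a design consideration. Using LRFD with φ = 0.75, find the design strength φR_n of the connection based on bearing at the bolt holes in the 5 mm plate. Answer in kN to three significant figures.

Per bolt r_n = 1.2 l_c t F_u ≤ 2.4 d t F_u; upper limit = 2.4 × 30 × 5 × 430 / 1000 = 154.8 kN.
Edge bolt: l_c = 75 − 33/2 = 58.5 mm → 1.2 × 58.5 × 5 × 430 / 1000 = 150.9 → r_n = 150.9 kN.
Interior bolts: l_c = 120 − 33 = 87 mm → 1.2 × 87 × 5 × 430 / 1000 = 224.5 → r_n = 154.8 kN.
R_n = 1 × 150.9 + 3 × 154.8 = 615.3 kN.
Design strength φR_n = 0.75 × 615.3 = 461 kN.

461 kN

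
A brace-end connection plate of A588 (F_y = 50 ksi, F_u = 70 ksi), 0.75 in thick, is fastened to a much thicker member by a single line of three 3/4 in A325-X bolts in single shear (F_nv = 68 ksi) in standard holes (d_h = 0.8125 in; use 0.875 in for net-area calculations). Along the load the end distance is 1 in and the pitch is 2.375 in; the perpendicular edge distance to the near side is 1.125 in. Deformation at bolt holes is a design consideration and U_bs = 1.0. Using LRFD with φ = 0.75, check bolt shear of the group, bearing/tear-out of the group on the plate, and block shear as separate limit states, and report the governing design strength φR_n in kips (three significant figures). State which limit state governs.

67.6 kips (bolt shear governs)

Bolt shear: A_b = π·0.75²/4 = 0.4418 in²; R_n = 68 × 0.4418 × 3 × 1 = 90.12 kips → 0.75 × 90.12 = 67.6 kips.
Bearing: edge l_c = 0.5938, r_n = 37.41 kips; interior l_c = 1.562, r_n = 94.5 kips; R_n = 37.41 + 2·94.5 = 226.4 kips → 170 kips.
Block shear: A_gv = 4.312, A_nv = 2.672, A_nt = 0.5156 in²; R_n = min(0.6F_uA_nv, 0.6F_yA_gv) + U_bs·F_u·A_nt = 148.3 kips → 111 kips.
Bolt shear governs: 67.6 kips.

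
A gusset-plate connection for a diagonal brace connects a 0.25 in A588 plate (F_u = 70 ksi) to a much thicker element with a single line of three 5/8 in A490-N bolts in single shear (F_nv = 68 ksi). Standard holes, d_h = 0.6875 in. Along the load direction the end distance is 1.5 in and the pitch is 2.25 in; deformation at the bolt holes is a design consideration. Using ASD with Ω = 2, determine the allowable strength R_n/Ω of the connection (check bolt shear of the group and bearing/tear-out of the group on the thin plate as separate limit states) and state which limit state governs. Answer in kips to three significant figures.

Bolt shear: A_b = π·0.625²/4 = 0.3068 in²; R_n = 68 × 0.3068 × 3 × 1 = 62.59 kips → 62.59 / 2 = 31.3 kips.
Bearing (1.2 l_c t F_u ≤ 2.4 d t F_u): upper limit = 2.4·0.625·0.25·70 = 26.25 kips.
  Edge l_c = 1.5 − 0.6875/2 = 1.156 → r_n = 24.28 kips; interior l_c = 2.25 − 0.6875 = 1.562 → r_n = 26.25 kips.
  R_n,bearing = 1·24.28 + 2·26.25 = 76.78 kips → 76.78 / 2 = 38.4 kips.
Bolt shear governs: 31.3 kips.

31.3 kips (bolt shear governs)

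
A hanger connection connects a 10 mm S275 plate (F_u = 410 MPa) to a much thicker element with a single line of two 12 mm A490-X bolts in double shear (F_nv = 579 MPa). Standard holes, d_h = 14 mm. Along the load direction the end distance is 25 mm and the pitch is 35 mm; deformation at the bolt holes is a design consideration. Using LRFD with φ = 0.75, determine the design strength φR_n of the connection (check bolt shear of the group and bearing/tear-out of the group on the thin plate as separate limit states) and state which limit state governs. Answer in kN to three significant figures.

144 kN (bearing governs)

Bolt shear: A_b = π·12²/4 = 113.1 mm²; R_n = 579 × 113.1 × 2 × 2 / 1000 = 261.9 kN → 0.75 × 261.9 = 196 kN.
Bearing (1.2 l_c t F_u ≤ 2.4 d t F_u): upper limit = 2.4·12·10·410 / 1000 = 118.1 kN.
  Edge l_c = 25 − 14/2 = 18 → r_n = 88.56 kN; interior l_c = 35 − 14 = 21 → r_n = 103.3 kN.
  R_n,bearing = 1·88.56 + 1·103.3 = 191.9 kN → 0.75 × 191.9 = 144 kN.
Bearing governs: 144 kN.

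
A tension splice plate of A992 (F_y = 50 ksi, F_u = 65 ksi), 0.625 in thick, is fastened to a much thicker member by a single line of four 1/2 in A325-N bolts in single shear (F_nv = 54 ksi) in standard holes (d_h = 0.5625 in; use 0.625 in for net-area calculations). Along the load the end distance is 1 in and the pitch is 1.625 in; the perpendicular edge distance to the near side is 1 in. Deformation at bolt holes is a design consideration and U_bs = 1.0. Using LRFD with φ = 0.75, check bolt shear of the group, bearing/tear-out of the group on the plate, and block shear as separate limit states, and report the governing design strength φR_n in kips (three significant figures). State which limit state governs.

Bolt shear: A_b = π·0.5²/4 = 0.1963 in²; R_n = 54 × 0.1963 × 4 × 1 = 42.41 kips → 0.75 × 42.41 = 31.8 kips.
Bearing: edge l_c = 0.7188, r_n = 35.04 kips; interior l_c = 1.062, r_n = 48.75 kips; R_n = 35.04 + 3·48.75 = 181.3 kips → 136 kips.
Block shear: A_gv = 3.672, A_nv = 2.305, A_nt = 0.4297 in²; R_n = min(0.6F_uA_nv, 0.6F_yA_gv) + U_bs·F_u·A_nt = 117.8 kips → 88.4 kips.
Bolt shear governs: 31.8 kips.

31.8 kips (bolt shear governs)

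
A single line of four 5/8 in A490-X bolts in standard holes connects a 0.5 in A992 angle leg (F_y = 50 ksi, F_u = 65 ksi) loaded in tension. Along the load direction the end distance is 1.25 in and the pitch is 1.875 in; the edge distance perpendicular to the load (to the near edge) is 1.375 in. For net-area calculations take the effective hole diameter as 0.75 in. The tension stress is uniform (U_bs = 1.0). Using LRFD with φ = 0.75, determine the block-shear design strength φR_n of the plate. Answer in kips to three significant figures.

86.5 kips

Shear plane L_v = 1.25 + 3·1.875 = 6.875 in; A_gv = 6.875 × 0.5 = 3.438 in².
A_nv = (6.875 − 3.5·0.75) × 0.5 = 2.125 in².
A_nt = (1.375 − 0.5·0.75) × 0.5 = 0.5 in².
0.6 F_u A_nv = 82.88 kips; 0.6 F_y A_gv = 103.1 kips → shear rupture governs the shear term.
R_n = 82.88 + 1.0 × 65 × 0.5 = 115.4 kips.
Design strength φR_n = 0.75 × 115.4 = 86.5 kips.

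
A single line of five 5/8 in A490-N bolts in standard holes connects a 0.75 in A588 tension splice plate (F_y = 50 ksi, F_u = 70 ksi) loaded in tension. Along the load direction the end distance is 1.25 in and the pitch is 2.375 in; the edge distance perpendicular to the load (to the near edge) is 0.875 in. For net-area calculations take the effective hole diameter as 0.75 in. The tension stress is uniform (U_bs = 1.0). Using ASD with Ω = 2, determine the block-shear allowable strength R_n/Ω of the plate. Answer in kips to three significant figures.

Shear plane L_v = 1.25 + 4·2.375 = 10.75 in; A_gv = 10.75 × 0.75 = 8.062 in².
A_nv = (10.75 − 4.5·0.75) × 0.75 = 5.531 in².
A_nt = (0.875 − 0.5·0.75) × 0.75 = 0.375 in².
0.6 F_u A_nv = 232.3 kips; 0.6 F_y A_gv = 241.9 kips → shear rupture governs the shear term.
R_n = 232.3 + 1.0 × 70 × 0.375 = 258.6 kips.
Allowable strength R_n/Ω = 258.6 / 2 = 129 kips.

129 kips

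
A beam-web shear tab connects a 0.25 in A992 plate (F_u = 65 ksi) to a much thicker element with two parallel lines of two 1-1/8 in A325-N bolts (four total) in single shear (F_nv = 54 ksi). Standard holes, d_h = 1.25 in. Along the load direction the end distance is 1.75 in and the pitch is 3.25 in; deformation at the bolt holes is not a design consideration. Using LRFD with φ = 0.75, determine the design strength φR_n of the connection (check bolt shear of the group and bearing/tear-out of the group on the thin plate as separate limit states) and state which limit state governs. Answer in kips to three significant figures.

Bolt shear: A_b = π·1.125²/4 = 0.994 in²; R_n = 54 × 0.994 × 4 × 1 = 214.7 kips → 0.75 × 214.7 = 161 kips.
Bearing (1.5 l_c t F_u ≤ 3.0 d t F_u): upper limit = 3.0·1.125·0.25·65 = 54.84 kips.
  Edge l_c = 1.75 − 1.25/2 = 1.125 → r_n = 27.42 kips; interior l_c = 3.25 − 1.25 = 2 → r_n = 48.75 kips.
  R_n,bearing = 2·27.42 + 2·48.75 = 152.3 kips → 0.75 × 152.3 = 114 kips.
Bearing governs: 114 kips.

114 kips (bearing governs)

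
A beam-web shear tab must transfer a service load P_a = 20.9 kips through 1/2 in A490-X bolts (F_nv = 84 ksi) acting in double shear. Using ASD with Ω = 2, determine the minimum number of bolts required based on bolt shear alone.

A_b = π·0.5²/4 = 0.1963 in².
Per-bolt allowable strength R_n/Ω = 84 × 0.1963 × 2 / 2 = 16.49 kips.
n ≥ 20.9 / 16.49 = 1.267 → use 2 bolts.

2 bolts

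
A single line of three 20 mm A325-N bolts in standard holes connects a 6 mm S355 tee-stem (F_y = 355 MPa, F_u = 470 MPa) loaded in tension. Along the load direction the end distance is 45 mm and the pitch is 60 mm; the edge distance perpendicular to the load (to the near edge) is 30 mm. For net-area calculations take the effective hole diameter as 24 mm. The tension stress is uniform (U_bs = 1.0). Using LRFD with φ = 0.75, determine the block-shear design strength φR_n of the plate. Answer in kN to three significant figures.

171 kN

Shear plane L_v = 45 + 2·60 = 165 mm; A_gv = 165 × 6 = 990 mm².
A_nv = (165 − 2.5·24) × 6 = 630 mm².
A_nt = (30 − 0.5·24) × 6 = 108 mm².
0.6 F_u A_nv = 177.7 kN; 0.6 F_y A_gv = 210.9 kN → shear rupture governs the shear term.
R_n = 177.7 + 1.0 × 470 × 108 / 1000 = 228.4 kN.
Design strength φR_n = 0.75 × 228.4 = 171 kN.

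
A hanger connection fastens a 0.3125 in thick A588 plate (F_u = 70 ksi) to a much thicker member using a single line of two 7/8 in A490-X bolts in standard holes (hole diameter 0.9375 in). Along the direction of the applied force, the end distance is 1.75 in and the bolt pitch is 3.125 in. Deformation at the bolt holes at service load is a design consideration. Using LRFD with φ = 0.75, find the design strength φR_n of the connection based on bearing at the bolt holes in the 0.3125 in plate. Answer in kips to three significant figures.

59.7 kips

Per bolt r_n = 1.2 l_c t F_u ≤ 2.4 d t F_u; upper limit = 2.4 × 0.875 × 0.3125 × 70 = 45.94 kips.
Edge bolt: l_c = 1.75 − 0.9375/2 = 1.281 in → 1.2 × 1.281 × 0.3125 × 70 = 33.63 → r_n = 33.63 kips.
Interior bolts: l_c = 3.125 − 0.9375 = 2.188 in → 1.2 × 2.188 × 0.3125 × 70 = 57.42 → r_n = 45.94 kips.
R_n = 1 × 33.63 + 1 × 45.94 = 79.57 kips.
Design strength φR_n = 0.75 × 79.57 = 59.7 kips.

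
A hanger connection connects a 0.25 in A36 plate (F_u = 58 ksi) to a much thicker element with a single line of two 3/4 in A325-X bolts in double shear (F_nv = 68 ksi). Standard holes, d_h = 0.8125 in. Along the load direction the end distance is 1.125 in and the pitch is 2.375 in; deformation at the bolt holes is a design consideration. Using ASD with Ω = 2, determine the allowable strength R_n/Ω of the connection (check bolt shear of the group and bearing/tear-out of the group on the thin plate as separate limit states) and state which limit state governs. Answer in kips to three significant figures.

19.3 kips (bearing governs)

Bolt shear: A_b = π·0.75²/4 = 0.4418 in²; R_n = 68 × 0.4418 × 2 × 2 = 120.2 kips → 120.2 / 2 = 60.1 kips.
Bearing (1.2 l_c t F_u ≤ 2.4 d t F_u): upper limit = 2.4·0.75·0.25·58 = 26.1 kips.
  Edge l_c = 1.125 − 0.8125/2 = 0.7188 → r_n = 12.51 kips; interior l_c = 2.375 − 0.8125 = 1.562 → r_n = 26.1 kips.
  R_n,bearing = 1·12.51 + 1·26.1 = 38.61 kips → 38.61 / 2 = 19.3 kips.
Bearing governs: 19.3 kips.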